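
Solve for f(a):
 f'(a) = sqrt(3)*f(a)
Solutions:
 f(a) = C1*exp(sqrt(3)*a)


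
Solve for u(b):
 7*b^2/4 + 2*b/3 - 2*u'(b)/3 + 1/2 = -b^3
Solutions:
 u(b) = C1 + 3*b^4/8 + 7*b^3/8 + b^2/2 + 3*b/4


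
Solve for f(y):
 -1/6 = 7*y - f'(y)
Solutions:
 f(y) = C1 + 7*y^2/2 + y/6


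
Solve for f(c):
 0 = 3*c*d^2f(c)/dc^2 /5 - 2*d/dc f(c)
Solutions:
 f(c) = C1 + C2*c^(13/3)


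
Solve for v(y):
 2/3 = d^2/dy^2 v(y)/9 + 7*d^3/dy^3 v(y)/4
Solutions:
 v(y) = C1 + C2*y + C3*exp(-4*y/63) + 3*y^2


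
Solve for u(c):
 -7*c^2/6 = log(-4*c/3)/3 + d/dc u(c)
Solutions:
 u(c) = C1 - 7*c^3/18 - c*log(-c)/3 + c*(-log(2) + 1/3 + log(6)/3)


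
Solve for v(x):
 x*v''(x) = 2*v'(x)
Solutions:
 v(x) = C1 + C2*x^3


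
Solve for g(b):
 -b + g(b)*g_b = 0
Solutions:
 g(b) = -sqrt(C1 + b^2)
 g(b) = sqrt(C1 + b^2)


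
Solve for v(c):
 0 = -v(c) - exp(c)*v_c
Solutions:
 v(c) = C1*exp(exp(-c))


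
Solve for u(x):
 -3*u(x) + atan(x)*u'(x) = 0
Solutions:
 u(x) = C1*exp(3*Integral(1/atan(x), x))


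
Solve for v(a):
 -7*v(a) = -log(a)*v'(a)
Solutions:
 v(a) = C1*exp(7*li(a))


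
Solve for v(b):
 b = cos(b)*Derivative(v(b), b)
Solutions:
 v(b) = C1 + Integral(b/cos(b), b)


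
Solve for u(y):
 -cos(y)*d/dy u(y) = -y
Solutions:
 u(y) = C1 + Integral(y/cos(y), y)


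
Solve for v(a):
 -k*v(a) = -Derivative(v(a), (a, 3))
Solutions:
 v(a) = C1*exp(a*k^(1/3)) + C2*exp(a*k^(1/3)*(-1 + sqrt(3)*I)/2) + C3*exp(-a*k^(1/3)*(1 + sqrt(3)*I)/2)


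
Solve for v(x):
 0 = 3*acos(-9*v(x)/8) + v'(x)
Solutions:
 Integral(1/acos(-9*_y/8), (_y, v(x))) = C1 - 3*x


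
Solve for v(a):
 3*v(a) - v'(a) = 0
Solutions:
 v(a) = C1*exp(3*a)


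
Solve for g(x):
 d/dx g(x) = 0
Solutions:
 g(x) = C1


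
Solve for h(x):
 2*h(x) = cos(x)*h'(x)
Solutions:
 h(x) = C1*(sin(x) + 1)/(sin(x) - 1)


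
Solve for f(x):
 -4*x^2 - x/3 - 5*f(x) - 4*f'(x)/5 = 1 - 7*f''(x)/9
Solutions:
 f(x) = C1*exp(3*x*(6 - sqrt(911))/35) + C2*exp(3*x*(6 + sqrt(911))/35) - 4*x^2/5 + 71*x/375 - 13477/28125


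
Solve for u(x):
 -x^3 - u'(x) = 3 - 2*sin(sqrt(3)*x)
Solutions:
 u(x) = C1 - x^4/4 - 3*x - 2*sqrt(3)*cos(sqrt(3)*x)/3


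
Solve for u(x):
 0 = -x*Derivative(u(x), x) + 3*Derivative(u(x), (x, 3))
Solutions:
 u(x) = C1 + Integral(C2*airyai(3^(2/3)*x/3) + C3*airybi(3^(2/3)*x/3), x)


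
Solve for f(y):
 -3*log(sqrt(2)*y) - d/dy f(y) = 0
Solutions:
 f(y) = C1 - 3*y*log(y) - 3*y*log(2)/2 + 3*y


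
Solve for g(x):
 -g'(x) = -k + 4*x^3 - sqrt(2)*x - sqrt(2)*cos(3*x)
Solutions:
 g(x) = C1 + k*x - x^4 + sqrt(2)*x^2/2 + sqrt(2)*sin(3*x)/3


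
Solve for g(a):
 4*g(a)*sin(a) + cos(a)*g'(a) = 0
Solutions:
 g(a) = C1*cos(a)^4


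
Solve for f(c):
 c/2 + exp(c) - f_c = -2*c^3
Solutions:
 f(c) = C1 + c^4/2 + c^2/4 + exp(c)


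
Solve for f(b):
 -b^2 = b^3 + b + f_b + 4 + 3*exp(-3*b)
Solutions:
 f(b) = C1 - b^4/4 - b^3/3 - b^2/2 - 4*b + exp(-3*b)


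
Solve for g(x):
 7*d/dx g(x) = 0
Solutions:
 g(x) = C1


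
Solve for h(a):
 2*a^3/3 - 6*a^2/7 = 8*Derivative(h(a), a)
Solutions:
 h(a) = C1 + a^4/48 - a^3/28


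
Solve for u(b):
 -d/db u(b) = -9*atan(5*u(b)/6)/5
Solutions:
 Integral(1/atan(5*_y/6), (_y, u(b))) = C1 + 9*b/5


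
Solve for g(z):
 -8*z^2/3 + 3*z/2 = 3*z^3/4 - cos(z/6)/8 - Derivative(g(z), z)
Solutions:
 g(z) = C1 + 3*z^4/16 + 8*z^3/9 - 3*z^2/4 - 3*sin(z/6)/4


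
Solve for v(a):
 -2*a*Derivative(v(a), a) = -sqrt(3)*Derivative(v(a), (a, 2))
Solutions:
 v(a) = C1 + C2*erfi(3^(3/4)*a/3)


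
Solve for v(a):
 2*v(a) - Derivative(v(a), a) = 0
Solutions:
 v(a) = C1*exp(2*a)


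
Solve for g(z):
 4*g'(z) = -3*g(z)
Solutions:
 g(z) = C1*exp(-3*z/4)


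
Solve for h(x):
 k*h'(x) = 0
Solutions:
 h(x) = C1


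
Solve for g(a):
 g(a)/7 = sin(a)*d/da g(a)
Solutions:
 g(a) = C1*(cos(a) - 1)^(1/14)/(cos(a) + 1)^(1/14)


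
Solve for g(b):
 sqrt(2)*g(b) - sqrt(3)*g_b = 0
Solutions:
 g(b) = C1*exp(sqrt(6)*b/3)


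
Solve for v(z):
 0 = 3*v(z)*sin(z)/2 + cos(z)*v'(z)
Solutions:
 v(z) = C1*cos(z)^(3/2)


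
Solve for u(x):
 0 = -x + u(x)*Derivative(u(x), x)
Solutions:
 u(x) = -sqrt(C1 + x^2)
 u(x) = sqrt(C1 + x^2)


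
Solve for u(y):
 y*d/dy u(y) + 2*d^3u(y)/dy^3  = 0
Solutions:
 u(y) = C1 + Integral(C2*airyai(-2^(2/3)*y/2) + C3*airybi(-2^(2/3)*y/2), y)


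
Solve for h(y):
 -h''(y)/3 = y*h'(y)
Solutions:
 h(y) = C1 + C2*erf(sqrt(6)*y/2)


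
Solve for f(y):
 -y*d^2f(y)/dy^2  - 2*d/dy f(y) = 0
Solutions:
 f(y) = C1 + C2/y


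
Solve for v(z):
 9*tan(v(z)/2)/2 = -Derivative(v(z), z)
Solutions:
 v(z) = -2*asin(C1*exp(-9*z/4)) + 2*pi
 v(z) = 2*asin(C1*exp(-9*z/4))


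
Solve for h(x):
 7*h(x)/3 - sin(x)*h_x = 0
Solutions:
 h(x) = C1*(cos(x) - 1)^(7/6)/(cos(x) + 1)^(7/6)


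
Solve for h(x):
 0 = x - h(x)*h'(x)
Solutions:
 h(x) = -sqrt(C1 + x^2)
 h(x) = sqrt(C1 + x^2)


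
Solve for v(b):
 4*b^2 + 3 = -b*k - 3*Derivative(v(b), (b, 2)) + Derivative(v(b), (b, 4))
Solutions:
 v(b) = C1 + C2*b + C3*exp(-sqrt(3)*b) + C4*exp(sqrt(3)*b) - b^4/9 - b^3*k/18 - 17*b^2/18


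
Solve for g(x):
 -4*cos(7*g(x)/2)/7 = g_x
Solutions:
 g(x) = -2*asin((C1 + exp(4*x))/(C1 - exp(4*x)))/7 + 2*pi/7
 g(x) = 2*asin((C1 + exp(4*x))/(C1 - exp(4*x)))/7


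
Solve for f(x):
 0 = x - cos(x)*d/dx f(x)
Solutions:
 f(x) = C1 + Integral(x/cos(x), x)


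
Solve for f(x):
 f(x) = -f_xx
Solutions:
 f(x) = C1*sin(x) + C2*cos(x)


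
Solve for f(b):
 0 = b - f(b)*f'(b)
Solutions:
 f(b) = -sqrt(C1 + b^2)
 f(b) = sqrt(C1 + b^2)


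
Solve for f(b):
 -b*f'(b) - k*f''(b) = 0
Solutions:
 f(b) = C1 + C2*sqrt(k)*erf(sqrt(2)*b*sqrt(1/k)/2)


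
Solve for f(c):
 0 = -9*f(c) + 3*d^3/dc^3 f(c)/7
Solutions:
 f(c) = C3*exp(21^(1/3)*c) + (C1*sin(3^(5/6)*7^(1/3)*c/2) + C2*cos(3^(5/6)*7^(1/3)*c/2))*exp(-21^(1/3)*c/2)


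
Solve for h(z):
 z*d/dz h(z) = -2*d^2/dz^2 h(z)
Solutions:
 h(z) = C1 + C2*erf(z/2)


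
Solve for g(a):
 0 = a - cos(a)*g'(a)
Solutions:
 g(a) = C1 + Integral(a/cos(a), a)


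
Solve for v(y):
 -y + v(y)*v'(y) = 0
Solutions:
 v(y) = -sqrt(C1 + y^2)
 v(y) = sqrt(C1 + y^2)


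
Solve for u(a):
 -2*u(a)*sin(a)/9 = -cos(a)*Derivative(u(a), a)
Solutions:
 u(a) = C1/cos(a)^(2/9)


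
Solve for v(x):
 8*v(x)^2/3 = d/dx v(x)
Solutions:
 v(x) = -3/(C1 + 8*x)


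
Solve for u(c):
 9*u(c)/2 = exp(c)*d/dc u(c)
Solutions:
 u(c) = C1*exp(-9*exp(-c)/2)


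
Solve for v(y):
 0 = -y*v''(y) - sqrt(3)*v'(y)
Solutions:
 v(y) = C1 + C2*y^(1 - sqrt(3))


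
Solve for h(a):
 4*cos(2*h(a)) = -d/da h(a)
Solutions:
 h(a) = -asin((C1 + exp(16*a))/(C1 - exp(16*a)))/2 + pi/2
 h(a) = asin((C1 + exp(16*a))/(C1 - exp(16*a)))/2


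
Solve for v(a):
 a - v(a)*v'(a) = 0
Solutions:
 v(a) = -sqrt(C1 + a^2)
 v(a) = sqrt(C1 + a^2)


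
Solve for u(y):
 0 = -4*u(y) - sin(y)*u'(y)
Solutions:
 u(y) = C1*(cos(y)^2 + 2*cos(y) + 1)/(cos(y)^2 - 2*cos(y) + 1)


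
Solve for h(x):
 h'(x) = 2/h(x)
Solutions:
 h(x) = -sqrt(C1 + 4*x)
 h(x) = sqrt(C1 + 4*x)


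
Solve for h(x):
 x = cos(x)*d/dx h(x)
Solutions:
 h(x) = C1 + Integral(x/cos(x), x)


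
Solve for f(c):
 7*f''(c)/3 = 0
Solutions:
 f(c) = C1 + C2*c


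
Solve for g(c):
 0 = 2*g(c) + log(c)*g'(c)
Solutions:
 g(c) = C1*exp(-2*li(c))


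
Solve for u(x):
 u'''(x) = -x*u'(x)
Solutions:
 u(x) = C1 + Integral(C2*airyai(-x) + C3*airybi(-x), x)


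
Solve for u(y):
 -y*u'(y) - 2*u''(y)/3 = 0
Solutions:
 u(y) = C1 + C2*erf(sqrt(3)*y/2)


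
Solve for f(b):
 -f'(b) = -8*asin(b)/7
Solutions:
 f(b) = C1 + 8*b*asin(b)/7 + 8*sqrt(1 - b^2)/7


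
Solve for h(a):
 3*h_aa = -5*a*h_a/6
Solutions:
 h(a) = C1 + C2*erf(sqrt(5)*a/6)


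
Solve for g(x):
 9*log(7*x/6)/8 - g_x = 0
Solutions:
 g(x) = C1 + 9*x*log(x)/8 - 9*x*log(6)/8 - 9*x/8 + 9*x*log(7)/8


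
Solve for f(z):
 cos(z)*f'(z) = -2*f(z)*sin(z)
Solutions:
 f(z) = C1*cos(z)^2


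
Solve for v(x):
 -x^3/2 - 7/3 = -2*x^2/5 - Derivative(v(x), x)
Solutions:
 v(x) = C1 + x^4/8 - 2*x^3/15 + 7*x/3


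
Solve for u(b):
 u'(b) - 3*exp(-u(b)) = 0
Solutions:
 u(b) = log(C1 + 3*b)


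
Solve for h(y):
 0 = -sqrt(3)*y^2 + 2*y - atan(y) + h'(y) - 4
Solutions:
 h(y) = C1 + sqrt(3)*y^3/3 - y^2 + y*atan(y) + 4*y - log(y^2 + 1)/2


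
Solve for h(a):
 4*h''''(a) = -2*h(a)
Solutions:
 h(a) = (C1*sin(2^(1/4)*a/2) + C2*cos(2^(1/4)*a/2))*exp(-2^(1/4)*a/2) + (C3*sin(2^(1/4)*a/2) + C4*cos(2^(1/4)*a/2))*exp(2^(1/4)*a/2)


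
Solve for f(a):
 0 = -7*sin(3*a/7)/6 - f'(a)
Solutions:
 f(a) = C1 + 49*cos(3*a/7)/18


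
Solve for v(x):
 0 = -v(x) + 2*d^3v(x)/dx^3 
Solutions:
 v(x) = C3*exp(2^(2/3)*x/2) + (C1*sin(2^(2/3)*sqrt(3)*x/4) + C2*cos(2^(2/3)*sqrt(3)*x/4))*exp(-2^(2/3)*x/4)


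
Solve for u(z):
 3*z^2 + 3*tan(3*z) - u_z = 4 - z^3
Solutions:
 u(z) = C1 + z^4/4 + z^3 - 4*z - log(cos(3*z))


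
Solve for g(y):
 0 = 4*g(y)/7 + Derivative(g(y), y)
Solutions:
 g(y) = C1*exp(-4*y/7)


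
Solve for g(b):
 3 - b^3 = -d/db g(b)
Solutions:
 g(b) = C1 + b^4/4 - 3*b


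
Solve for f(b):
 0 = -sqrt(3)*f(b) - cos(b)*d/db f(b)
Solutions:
 f(b) = C1*(sin(b) - 1)^(sqrt(3)/2)/(sin(b) + 1)^(sqrt(3)/2)


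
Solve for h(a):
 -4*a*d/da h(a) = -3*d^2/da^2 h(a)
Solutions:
 h(a) = C1 + C2*erfi(sqrt(6)*a/3)


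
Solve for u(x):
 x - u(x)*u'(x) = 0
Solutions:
 u(x) = -sqrt(C1 + x^2)
 u(x) = sqrt(C1 + x^2)


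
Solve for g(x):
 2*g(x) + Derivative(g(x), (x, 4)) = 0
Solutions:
 g(x) = (C1*sin(2^(3/4)*x/2) + C2*cos(2^(3/4)*x/2))*exp(-2^(3/4)*x/2) + (C3*sin(2^(3/4)*x/2) + C4*cos(2^(3/4)*x/2))*exp(2^(3/4)*x/2)


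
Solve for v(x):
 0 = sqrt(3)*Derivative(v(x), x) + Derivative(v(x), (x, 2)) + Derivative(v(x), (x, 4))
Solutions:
 v(x) = C1 + C2*exp(2^(1/3)*sqrt(3)*x*(-2/(9 + sqrt(85))^(1/3) + 2^(1/3)*(9 + sqrt(85))^(1/3))/12)*sin(2^(1/3)*x*(2/(9 + sqrt(85))^(1/3) + 2^(1/3)*(9 + sqrt(85))^(1/3))/4) + C3*exp(2^(1/3)*sqrt(3)*x*(-2/(9 + sqrt(85))^(1/3) + 2^(1/3)*(9 + sqrt(85))^(1/3))/12)*cos(2^(1/3)*x*(2/(9 + sqrt(85))^(1/3) + 2^(1/3)*(9 + sqrt(85))^(1/3))/4) + C4*exp(-2^(1/3)*sqrt(3)*x*(-2/(9 + sqrt(85))^(1/3) + 2^(1/3)*(9 + sqrt(85))^(1/3))/6)


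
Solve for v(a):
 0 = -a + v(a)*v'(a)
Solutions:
 v(a) = -sqrt(C1 + a^2)
 v(a) = sqrt(C1 + a^2)


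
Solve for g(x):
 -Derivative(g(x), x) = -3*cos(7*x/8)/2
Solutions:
 g(x) = C1 + 12*sin(7*x/8)/7


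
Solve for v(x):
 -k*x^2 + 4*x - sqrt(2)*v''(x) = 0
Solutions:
 v(x) = C1 + C2*x - sqrt(2)*k*x^4/24 + sqrt(2)*x^3/3


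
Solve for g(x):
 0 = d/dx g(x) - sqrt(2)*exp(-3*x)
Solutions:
 g(x) = C1 - sqrt(2)*exp(-3*x)/3


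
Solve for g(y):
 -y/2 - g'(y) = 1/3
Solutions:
 g(y) = C1 - y^2/4 - y/3


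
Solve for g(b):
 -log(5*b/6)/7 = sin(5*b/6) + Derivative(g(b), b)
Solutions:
 g(b) = C1 - b*log(b)/7 - b*log(5)/7 + b/7 + b*log(6)/7 + 6*cos(5*b/6)/5


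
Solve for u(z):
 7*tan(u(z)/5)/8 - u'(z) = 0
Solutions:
 u(z) = -5*asin(C1*exp(7*z/40)) + 5*pi
 u(z) = 5*asin(C1*exp(7*z/40))


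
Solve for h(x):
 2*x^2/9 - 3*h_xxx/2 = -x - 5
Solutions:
 h(x) = C1 + C2*x + C3*x^2 + x^5/405 + x^4/36 + 5*x^3/9


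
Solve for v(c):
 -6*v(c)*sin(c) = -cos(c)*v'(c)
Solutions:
 v(c) = C1/cos(c)^6


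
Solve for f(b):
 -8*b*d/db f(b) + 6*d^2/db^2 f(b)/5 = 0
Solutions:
 f(b) = C1 + C2*erfi(sqrt(30)*b/3)


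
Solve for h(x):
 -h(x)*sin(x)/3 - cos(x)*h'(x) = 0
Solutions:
 h(x) = C1*cos(x)^(1/3)


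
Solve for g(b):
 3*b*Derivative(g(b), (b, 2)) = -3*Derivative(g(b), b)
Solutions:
 g(b) = C1 + C2*log(b)


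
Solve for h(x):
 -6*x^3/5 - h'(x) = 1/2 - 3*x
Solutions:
 h(x) = C1 - 3*x^4/10 + 3*x^2/2 - x/2


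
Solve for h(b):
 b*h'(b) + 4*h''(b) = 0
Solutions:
 h(b) = C1 + C2*erf(sqrt(2)*b/4)


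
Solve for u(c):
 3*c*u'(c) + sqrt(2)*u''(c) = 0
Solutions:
 u(c) = C1 + C2*erf(2^(1/4)*sqrt(3)*c/2)


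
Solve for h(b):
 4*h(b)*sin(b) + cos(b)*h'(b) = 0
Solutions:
 h(b) = C1*cos(b)^4


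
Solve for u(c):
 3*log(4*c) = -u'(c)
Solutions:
 u(c) = C1 - 3*c*log(c) - c*log(64) + 3*c


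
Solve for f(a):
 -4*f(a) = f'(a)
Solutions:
 f(a) = C1*exp(-4*a)


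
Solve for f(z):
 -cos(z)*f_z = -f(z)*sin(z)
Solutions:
 f(z) = C1/cos(z)


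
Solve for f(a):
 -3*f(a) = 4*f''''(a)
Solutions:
 f(a) = (C1*sin(3^(1/4)*a/2) + C2*cos(3^(1/4)*a/2))*exp(-3^(1/4)*a/2) + (C3*sin(3^(1/4)*a/2) + C4*cos(3^(1/4)*a/2))*exp(3^(1/4)*a/2)


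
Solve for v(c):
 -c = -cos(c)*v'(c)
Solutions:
 v(c) = C1 + Integral(c/cos(c), c)


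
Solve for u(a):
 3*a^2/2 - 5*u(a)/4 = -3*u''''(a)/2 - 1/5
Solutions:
 u(a) = C1*exp(-5^(1/4)*6^(3/4)*a/6) + C2*exp(5^(1/4)*6^(3/4)*a/6) + C3*sin(5^(1/4)*6^(3/4)*a/6) + C4*cos(5^(1/4)*6^(3/4)*a/6) + 6*a^2/5 + 4/25


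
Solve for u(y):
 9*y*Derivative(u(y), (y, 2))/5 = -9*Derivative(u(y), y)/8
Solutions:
 u(y) = C1 + C2*y^(3/8)


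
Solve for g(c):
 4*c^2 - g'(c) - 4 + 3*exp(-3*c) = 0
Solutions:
 g(c) = C1 + 4*c^3/3 - 4*c - exp(-3*c)


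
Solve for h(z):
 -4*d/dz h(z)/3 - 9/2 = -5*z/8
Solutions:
 h(z) = C1 + 15*z^2/64 - 27*z/8


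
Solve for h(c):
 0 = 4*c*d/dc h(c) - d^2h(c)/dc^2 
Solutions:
 h(c) = C1 + C2*erfi(sqrt(2)*c)


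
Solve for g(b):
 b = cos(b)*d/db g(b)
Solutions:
 g(b) = C1 + Integral(b/cos(b), b)


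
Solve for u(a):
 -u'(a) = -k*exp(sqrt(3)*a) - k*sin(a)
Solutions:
 u(a) = C1 + sqrt(3)*k*exp(sqrt(3)*a)/3 - k*cos(a)


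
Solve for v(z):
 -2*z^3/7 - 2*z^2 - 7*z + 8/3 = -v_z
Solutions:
 v(z) = C1 + z^4/14 + 2*z^3/3 + 7*z^2/2 - 8*z/3


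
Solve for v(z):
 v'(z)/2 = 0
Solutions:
 v(z) = C1


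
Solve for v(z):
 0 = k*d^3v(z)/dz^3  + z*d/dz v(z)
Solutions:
 v(z) = C1 + Integral(C2*airyai(z*(-1/k)^(1/3)) + C3*airybi(z*(-1/k)^(1/3)), z)


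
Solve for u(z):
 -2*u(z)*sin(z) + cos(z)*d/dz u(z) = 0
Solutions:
 u(z) = C1/cos(z)^2


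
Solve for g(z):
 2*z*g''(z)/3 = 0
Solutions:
 g(z) = C1 + C2*z


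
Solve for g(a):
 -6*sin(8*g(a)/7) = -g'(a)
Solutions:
 -6*a + 7*log(cos(8*g(a)/7) - 1)/16 - 7*log(cos(8*g(a)/7) + 1)/16 = C1


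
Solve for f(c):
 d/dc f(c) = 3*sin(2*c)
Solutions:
 f(c) = C1 - 3*cos(2*c)/2


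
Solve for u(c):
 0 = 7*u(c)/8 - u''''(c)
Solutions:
 u(c) = C1*exp(-14^(1/4)*c/2) + C2*exp(14^(1/4)*c/2) + C3*sin(14^(1/4)*c/2) + C4*cos(14^(1/4)*c/2)


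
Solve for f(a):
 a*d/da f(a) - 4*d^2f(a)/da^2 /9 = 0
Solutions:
 f(a) = C1 + C2*erfi(3*sqrt(2)*a/4)


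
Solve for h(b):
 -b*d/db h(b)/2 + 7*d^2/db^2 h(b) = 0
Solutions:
 h(b) = C1 + C2*erfi(sqrt(7)*b/14)


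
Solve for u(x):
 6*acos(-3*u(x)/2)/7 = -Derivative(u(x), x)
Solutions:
 Integral(1/acos(-3*_y/2), (_y, u(x))) = C1 - 6*x/7


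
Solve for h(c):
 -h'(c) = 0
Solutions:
 h(c) = C1


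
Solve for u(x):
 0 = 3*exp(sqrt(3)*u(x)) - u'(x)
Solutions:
 u(x) = sqrt(3)*(2*log(-1/(C1 + 3*x)) - log(3))/6


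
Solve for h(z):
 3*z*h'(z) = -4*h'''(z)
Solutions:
 h(z) = C1 + Integral(C2*airyai(-6^(1/3)*z/2) + C3*airybi(-6^(1/3)*z/2), z)


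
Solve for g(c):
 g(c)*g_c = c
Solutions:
 g(c) = -sqrt(C1 + c^2)
 g(c) = sqrt(C1 + c^2)


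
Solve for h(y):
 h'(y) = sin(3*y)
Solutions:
 h(y) = C1 - cos(3*y)/3


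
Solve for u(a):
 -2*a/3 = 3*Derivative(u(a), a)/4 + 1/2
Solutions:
 u(a) = C1 - 4*a^2/9 - 2*a/3


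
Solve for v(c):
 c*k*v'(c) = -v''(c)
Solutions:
 v(c) = Piecewise((-sqrt(2)*sqrt(pi)*C1*erf(sqrt(2)*c*sqrt(k)/2)/(2*sqrt(k)) - C2, (k > 0) | (k < 0)), (-C1*c - C2, True))


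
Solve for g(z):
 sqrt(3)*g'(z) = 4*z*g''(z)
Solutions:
 g(z) = C1 + C2*z^(sqrt(3)/4 + 1)


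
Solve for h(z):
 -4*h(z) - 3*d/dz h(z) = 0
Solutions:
 h(z) = C1*exp(-4*z/3)


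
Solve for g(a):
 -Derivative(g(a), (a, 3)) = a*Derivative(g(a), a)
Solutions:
 g(a) = C1 + Integral(C2*airyai(-a) + C3*airybi(-a), a)


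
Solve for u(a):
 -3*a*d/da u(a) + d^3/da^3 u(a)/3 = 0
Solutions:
 u(a) = C1 + Integral(C2*airyai(3^(2/3)*a) + C3*airybi(3^(2/3)*a), a)


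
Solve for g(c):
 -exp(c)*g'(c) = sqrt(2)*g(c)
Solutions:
 g(c) = C1*exp(sqrt(2)*exp(-c))


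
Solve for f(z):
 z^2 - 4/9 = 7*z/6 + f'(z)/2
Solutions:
 f(z) = C1 + 2*z^3/3 - 7*z^2/6 - 8*z/9


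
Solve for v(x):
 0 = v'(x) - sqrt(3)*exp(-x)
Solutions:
 v(x) = C1 - sqrt(3)*exp(-x)


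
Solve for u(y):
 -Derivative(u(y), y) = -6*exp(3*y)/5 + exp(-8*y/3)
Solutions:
 u(y) = C1 + 2*exp(3*y)/5 + 3*exp(-8*y/3)/8


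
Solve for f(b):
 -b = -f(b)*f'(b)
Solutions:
 f(b) = -sqrt(C1 + b^2)
 f(b) = sqrt(C1 + b^2)


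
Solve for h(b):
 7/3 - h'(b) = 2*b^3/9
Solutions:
 h(b) = C1 - b^4/18 + 7*b/3


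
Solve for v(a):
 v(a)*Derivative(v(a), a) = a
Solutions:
 v(a) = -sqrt(C1 + a^2)
 v(a) = sqrt(C1 + a^2)


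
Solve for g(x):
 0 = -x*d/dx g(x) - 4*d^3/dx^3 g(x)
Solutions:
 g(x) = C1 + Integral(C2*airyai(-2^(1/3)*x/2) + C3*airybi(-2^(1/3)*x/2), x)


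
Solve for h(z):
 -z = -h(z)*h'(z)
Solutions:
 h(z) = -sqrt(C1 + z^2)
 h(z) = sqrt(C1 + z^2)


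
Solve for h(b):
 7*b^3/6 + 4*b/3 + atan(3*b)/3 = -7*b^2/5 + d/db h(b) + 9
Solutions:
 h(b) = C1 + 7*b^4/24 + 7*b^3/15 + 2*b^2/3 + b*atan(3*b)/3 - 9*b - log(9*b^2 + 1)/18


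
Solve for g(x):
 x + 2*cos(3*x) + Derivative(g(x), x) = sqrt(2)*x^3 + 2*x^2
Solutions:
 g(x) = C1 + sqrt(2)*x^4/4 + 2*x^3/3 - x^2/2 - 2*sin(3*x)/3


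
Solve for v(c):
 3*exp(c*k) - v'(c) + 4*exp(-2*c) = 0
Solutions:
 v(c) = C1 - 2*exp(-2*c) + 3*exp(c*k)/k


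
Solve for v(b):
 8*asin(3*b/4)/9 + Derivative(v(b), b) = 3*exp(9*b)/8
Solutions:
 v(b) = C1 - 8*b*asin(3*b/4)/9 - 8*sqrt(16 - 9*b^2)/27 + exp(9*b)/24


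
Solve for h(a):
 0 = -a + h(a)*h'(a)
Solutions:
 h(a) = -sqrt(C1 + a^2)
 h(a) = sqrt(C1 + a^2)


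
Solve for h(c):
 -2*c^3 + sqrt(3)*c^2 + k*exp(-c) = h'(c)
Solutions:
 h(c) = C1 - c^4/2 + sqrt(3)*c^3/3 - k*exp(-c)


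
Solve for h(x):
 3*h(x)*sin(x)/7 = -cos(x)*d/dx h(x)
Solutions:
 h(x) = C1*cos(x)^(3/7)


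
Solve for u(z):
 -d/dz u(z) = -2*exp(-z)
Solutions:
 u(z) = C1 - 2*exp(-z)


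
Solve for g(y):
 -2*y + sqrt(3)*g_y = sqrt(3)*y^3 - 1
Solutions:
 g(y) = C1 + y^4/4 + sqrt(3)*y^2/3 - sqrt(3)*y/3


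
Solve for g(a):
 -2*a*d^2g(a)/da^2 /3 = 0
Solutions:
 g(a) = C1 + C2*a


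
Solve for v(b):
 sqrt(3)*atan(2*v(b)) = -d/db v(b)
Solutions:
 Integral(1/atan(2*_y), (_y, v(b))) = C1 - sqrt(3)*b


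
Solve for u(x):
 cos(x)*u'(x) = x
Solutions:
 u(x) = C1 + Integral(x/cos(x), x)


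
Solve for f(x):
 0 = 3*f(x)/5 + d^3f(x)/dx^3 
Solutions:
 f(x) = C3*exp(-3^(1/3)*5^(2/3)*x/5) + (C1*sin(3^(5/6)*5^(2/3)*x/10) + C2*cos(3^(5/6)*5^(2/3)*x/10))*exp(3^(1/3)*5^(2/3)*x/10)


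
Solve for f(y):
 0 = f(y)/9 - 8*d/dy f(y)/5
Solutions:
 f(y) = C1*exp(5*y/72)


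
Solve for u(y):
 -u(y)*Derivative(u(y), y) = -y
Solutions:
 u(y) = -sqrt(C1 + y^2)
 u(y) = sqrt(C1 + y^2)


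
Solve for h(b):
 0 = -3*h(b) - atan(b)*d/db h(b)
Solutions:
 h(b) = C1*exp(-3*Integral(1/atan(b), b))


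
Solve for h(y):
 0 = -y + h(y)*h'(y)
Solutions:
 h(y) = -sqrt(C1 + y^2)
 h(y) = sqrt(C1 + y^2)


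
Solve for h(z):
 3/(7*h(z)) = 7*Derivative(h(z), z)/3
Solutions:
 h(z) = -sqrt(C1 + 18*z)/7
 h(z) = sqrt(C1 + 18*z)/7


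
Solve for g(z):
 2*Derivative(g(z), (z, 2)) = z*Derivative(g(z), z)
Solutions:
 g(z) = C1 + C2*erfi(z/2)


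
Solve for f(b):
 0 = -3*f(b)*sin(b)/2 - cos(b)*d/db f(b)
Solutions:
 f(b) = C1*cos(b)^(3/2)


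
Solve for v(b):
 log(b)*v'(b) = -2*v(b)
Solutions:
 v(b) = C1*exp(-2*li(b))


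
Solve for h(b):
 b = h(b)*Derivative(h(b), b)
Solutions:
 h(b) = -sqrt(C1 + b^2)
 h(b) = sqrt(C1 + b^2)


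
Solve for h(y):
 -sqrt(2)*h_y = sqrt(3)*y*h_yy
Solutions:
 h(y) = C1 + C2*y^(1 - sqrt(6)/3)


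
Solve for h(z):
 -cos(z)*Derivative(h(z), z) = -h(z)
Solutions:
 h(z) = C1*sqrt(sin(z) + 1)/sqrt(sin(z) - 1)


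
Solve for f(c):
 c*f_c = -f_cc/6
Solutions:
 f(c) = C1 + C2*erf(sqrt(3)*c)


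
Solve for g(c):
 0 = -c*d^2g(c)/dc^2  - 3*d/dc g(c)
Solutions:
 g(c) = C1 + C2/c^2


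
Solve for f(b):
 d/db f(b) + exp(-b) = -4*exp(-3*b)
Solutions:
 f(b) = C1 + exp(-b) + 4*exp(-3*b)/3


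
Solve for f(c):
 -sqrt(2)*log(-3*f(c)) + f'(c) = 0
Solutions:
 -sqrt(2)*Integral(1/(log(-_y) + log(3)), (_y, f(c)))/2 = C1 - c


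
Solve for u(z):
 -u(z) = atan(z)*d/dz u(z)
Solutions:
 u(z) = C1*exp(-Integral(1/atan(z), z))


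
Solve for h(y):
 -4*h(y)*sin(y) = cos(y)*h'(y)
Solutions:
 h(y) = C1*cos(y)^4


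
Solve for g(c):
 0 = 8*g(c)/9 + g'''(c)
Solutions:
 g(c) = C3*exp(-2*3^(1/3)*c/3) + (C1*sin(3^(5/6)*c/3) + C2*cos(3^(5/6)*c/3))*exp(3^(1/3)*c/3)


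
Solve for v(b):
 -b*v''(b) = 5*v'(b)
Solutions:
 v(b) = C1 + C2/b^4


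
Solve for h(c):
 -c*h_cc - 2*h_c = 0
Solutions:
 h(c) = C1 + C2/c


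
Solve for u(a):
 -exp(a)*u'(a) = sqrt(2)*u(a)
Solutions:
 u(a) = C1*exp(sqrt(2)*exp(-a))


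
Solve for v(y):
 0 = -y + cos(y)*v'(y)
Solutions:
 v(y) = C1 + Integral(y/cos(y), y)


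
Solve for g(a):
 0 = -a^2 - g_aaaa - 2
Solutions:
 g(a) = C1 + C2*a + C3*a^2 + C4*a^3 - a^6/360 - a^4/12


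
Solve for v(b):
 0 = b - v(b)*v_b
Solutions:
 v(b) = -sqrt(C1 + b^2)
 v(b) = sqrt(C1 + b^2)


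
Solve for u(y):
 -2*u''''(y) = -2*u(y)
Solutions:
 u(y) = C1*exp(-y) + C2*exp(y) + C3*sin(y) + C4*cos(y)


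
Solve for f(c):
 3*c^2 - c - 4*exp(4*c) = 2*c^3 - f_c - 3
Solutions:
 f(c) = C1 + c^4/2 - c^3 + c^2/2 - 3*c + exp(4*c)


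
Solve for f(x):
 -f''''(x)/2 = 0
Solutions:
 f(x) = C1 + C2*x + C3*x^2 + C4*x^3


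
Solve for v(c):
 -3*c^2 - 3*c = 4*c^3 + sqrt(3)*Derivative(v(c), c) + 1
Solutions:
 v(c) = C1 - sqrt(3)*c^4/3 - sqrt(3)*c^3/3 - sqrt(3)*c^2/2 - sqrt(3)*c/3


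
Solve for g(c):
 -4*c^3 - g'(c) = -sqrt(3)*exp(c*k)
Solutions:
 g(c) = C1 - c^4 + sqrt(3)*exp(c*k)/k


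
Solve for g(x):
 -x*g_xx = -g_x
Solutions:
 g(x) = C1 + C2*x^2


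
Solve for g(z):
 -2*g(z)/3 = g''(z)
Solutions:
 g(z) = C1*sin(sqrt(6)*z/3) + C2*cos(sqrt(6)*z/3)


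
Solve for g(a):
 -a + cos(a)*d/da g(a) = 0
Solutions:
 g(a) = C1 + Integral(a/cos(a), a)


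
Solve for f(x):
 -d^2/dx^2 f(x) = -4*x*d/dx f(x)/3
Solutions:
 f(x) = C1 + C2*erfi(sqrt(6)*x/3)


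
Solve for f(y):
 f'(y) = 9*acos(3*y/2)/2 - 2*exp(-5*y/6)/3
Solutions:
 f(y) = C1 + 9*y*acos(3*y/2)/2 - 3*sqrt(4 - 9*y^2)/2 + 4*exp(-5*y/6)/5


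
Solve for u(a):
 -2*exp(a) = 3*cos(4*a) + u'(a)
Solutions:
 u(a) = C1 - 2*exp(a) - 3*sin(4*a)/4


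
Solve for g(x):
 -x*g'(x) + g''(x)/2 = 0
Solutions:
 g(x) = C1 + C2*erfi(x)


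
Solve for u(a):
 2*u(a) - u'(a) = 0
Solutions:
 u(a) = C1*exp(2*a)


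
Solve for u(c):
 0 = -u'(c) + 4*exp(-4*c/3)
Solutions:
 u(c) = C1 - 3*exp(-4*c/3)


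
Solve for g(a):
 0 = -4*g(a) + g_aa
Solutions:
 g(a) = C1*exp(-2*a) + C2*exp(2*a)


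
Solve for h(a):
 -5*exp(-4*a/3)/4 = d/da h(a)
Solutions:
 h(a) = C1 + 15*exp(-4*a/3)/16


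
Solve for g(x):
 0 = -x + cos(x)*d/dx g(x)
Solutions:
 g(x) = C1 + Integral(x/cos(x), x)


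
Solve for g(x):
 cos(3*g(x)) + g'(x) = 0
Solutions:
 g(x) = -asin((C1 + exp(6*x))/(C1 - exp(6*x)))/3 + pi/3
 g(x) = asin((C1 + exp(6*x))/(C1 - exp(6*x)))/3


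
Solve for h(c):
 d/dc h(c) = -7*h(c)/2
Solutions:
 h(c) = C1*exp(-7*c/2)


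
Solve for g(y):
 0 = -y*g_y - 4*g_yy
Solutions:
 g(y) = C1 + C2*erf(sqrt(2)*y/4)


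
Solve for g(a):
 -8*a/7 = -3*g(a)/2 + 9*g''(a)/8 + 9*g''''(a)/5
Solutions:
 g(a) = C1*exp(-sqrt(3)*a*sqrt(-15 + sqrt(2145))/12) + C2*exp(sqrt(3)*a*sqrt(-15 + sqrt(2145))/12) + C3*sin(sqrt(3)*a*sqrt(15 + sqrt(2145))/12) + C4*cos(sqrt(3)*a*sqrt(15 + sqrt(2145))/12) + 16*a/21


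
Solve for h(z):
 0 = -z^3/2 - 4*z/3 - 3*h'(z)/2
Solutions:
 h(z) = C1 - z^4/12 - 4*z^2/9


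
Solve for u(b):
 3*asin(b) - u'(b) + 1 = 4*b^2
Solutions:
 u(b) = C1 - 4*b^3/3 + 3*b*asin(b) + b + 3*sqrt(1 - b^2)


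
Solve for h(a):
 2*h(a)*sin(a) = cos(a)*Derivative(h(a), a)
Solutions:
 h(a) = C1/cos(a)^2


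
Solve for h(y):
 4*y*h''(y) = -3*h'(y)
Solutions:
 h(y) = C1 + C2*y^(1/4)


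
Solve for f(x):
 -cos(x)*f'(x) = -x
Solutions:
 f(x) = C1 + Integral(x/cos(x), x)


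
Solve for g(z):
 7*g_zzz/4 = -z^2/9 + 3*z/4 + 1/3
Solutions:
 g(z) = C1 + C2*z + C3*z^2 - z^5/945 + z^4/56 + 2*z^3/63


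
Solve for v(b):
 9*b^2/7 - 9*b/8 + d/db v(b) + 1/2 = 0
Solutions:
 v(b) = C1 - 3*b^3/7 + 9*b^2/16 - b/2


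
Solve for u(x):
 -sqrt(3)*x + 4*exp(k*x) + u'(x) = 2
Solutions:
 u(x) = C1 + sqrt(3)*x^2/2 + 2*x - 4*exp(k*x)/k


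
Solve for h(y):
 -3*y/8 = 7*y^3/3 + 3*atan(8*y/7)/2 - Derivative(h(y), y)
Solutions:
 h(y) = C1 + 7*y^4/12 + 3*y^2/16 + 3*y*atan(8*y/7)/2 - 21*log(64*y^2 + 49)/32


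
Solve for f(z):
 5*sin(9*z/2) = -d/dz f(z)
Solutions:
 f(z) = C1 + 10*cos(9*z/2)/9


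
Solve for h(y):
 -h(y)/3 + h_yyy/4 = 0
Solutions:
 h(y) = C3*exp(6^(2/3)*y/3) + (C1*sin(2^(2/3)*3^(1/6)*y/2) + C2*cos(2^(2/3)*3^(1/6)*y/2))*exp(-6^(2/3)*y/6)


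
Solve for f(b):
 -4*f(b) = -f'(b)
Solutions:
 f(b) = C1*exp(4*b)


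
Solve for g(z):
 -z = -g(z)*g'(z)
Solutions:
 g(z) = -sqrt(C1 + z^2)
 g(z) = sqrt(C1 + z^2)


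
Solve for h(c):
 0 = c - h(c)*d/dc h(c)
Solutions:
 h(c) = -sqrt(C1 + c^2)
 h(c) = sqrt(C1 + c^2)


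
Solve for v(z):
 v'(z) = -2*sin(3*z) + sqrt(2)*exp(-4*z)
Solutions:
 v(z) = C1 + 2*cos(3*z)/3 - sqrt(2)*exp(-4*z)/4


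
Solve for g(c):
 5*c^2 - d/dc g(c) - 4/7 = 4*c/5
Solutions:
 g(c) = C1 + 5*c^3/3 - 2*c^2/5 - 4*c/7


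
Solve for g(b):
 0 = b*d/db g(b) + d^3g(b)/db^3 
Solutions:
 g(b) = C1 + Integral(C2*airyai(-b) + C3*airybi(-b), b)


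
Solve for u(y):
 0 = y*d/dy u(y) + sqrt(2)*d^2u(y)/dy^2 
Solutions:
 u(y) = C1 + C2*erf(2^(1/4)*y/2)


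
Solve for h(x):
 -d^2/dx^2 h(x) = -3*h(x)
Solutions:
 h(x) = C1*exp(-sqrt(3)*x) + C2*exp(sqrt(3)*x)


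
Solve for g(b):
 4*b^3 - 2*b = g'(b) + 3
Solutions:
 g(b) = C1 + b^4 - b^2 - 3*b


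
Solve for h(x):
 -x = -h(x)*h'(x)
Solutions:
 h(x) = -sqrt(C1 + x^2)
 h(x) = sqrt(C1 + x^2)


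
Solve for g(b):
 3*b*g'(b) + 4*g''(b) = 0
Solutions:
 g(b) = C1 + C2*erf(sqrt(6)*b/4)


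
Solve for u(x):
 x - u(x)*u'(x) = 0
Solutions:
 u(x) = -sqrt(C1 + x^2)
 u(x) = sqrt(C1 + x^2)


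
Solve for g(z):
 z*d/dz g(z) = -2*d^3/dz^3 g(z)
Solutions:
 g(z) = C1 + Integral(C2*airyai(-2^(2/3)*z/2) + C3*airybi(-2^(2/3)*z/2), z)


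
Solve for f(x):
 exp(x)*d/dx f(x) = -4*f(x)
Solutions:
 f(x) = C1*exp(4*exp(-x))


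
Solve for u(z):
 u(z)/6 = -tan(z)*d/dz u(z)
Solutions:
 u(z) = C1/sin(z)^(1/6)


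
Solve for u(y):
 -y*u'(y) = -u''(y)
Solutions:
 u(y) = C1 + C2*erfi(sqrt(2)*y/2)


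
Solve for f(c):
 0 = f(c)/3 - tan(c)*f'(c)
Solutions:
 f(c) = C1*sin(c)^(1/3)


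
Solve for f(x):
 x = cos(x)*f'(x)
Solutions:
 f(x) = C1 + Integral(x/cos(x), x)


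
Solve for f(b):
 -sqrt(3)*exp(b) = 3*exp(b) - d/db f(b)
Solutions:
 f(b) = C1 + sqrt(3)*exp(b) + 3*exp(b)


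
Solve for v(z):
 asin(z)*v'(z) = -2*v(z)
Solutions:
 v(z) = C1*exp(-2*Integral(1/asin(z), z))


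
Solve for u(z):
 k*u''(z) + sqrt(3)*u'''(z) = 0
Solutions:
 u(z) = C1 + C2*z + C3*exp(-sqrt(3)*k*z/3)


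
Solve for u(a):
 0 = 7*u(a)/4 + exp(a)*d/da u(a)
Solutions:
 u(a) = C1*exp(7*exp(-a)/4)


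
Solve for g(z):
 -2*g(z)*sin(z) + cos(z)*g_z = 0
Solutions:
 g(z) = C1/cos(z)^2


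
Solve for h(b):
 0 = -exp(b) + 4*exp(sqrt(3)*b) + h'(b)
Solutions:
 h(b) = C1 + exp(b) - 4*sqrt(3)*exp(sqrt(3)*b)/3


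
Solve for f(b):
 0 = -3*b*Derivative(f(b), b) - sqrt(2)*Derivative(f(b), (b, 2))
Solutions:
 f(b) = C1 + C2*erf(2^(1/4)*sqrt(3)*b/2)


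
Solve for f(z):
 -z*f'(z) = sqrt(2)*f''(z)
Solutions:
 f(z) = C1 + C2*erf(2^(1/4)*z/2)


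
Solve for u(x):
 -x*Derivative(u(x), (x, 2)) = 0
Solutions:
 u(x) = C1 + C2*x


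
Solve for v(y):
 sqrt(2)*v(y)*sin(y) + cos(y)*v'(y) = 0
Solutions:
 v(y) = C1*cos(y)^(sqrt(2))


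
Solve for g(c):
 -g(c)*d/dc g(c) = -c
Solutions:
 g(c) = -sqrt(C1 + c^2)
 g(c) = sqrt(C1 + c^2)


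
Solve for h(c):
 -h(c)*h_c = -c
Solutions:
 h(c) = -sqrt(C1 + c^2)
 h(c) = sqrt(C1 + c^2)


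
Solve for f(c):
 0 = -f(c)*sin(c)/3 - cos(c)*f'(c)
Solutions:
 f(c) = C1*cos(c)^(1/3)


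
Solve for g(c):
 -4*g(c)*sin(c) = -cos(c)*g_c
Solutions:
 g(c) = C1/cos(c)^4


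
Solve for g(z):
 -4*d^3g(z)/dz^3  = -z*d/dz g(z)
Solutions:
 g(z) = C1 + Integral(C2*airyai(2^(1/3)*z/2) + C3*airybi(2^(1/3)*z/2), z)


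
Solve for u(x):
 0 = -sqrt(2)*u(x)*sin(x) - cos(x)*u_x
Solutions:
 u(x) = C1*cos(x)^(sqrt(2))


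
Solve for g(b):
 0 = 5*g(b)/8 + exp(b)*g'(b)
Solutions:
 g(b) = C1*exp(5*exp(-b)/8)


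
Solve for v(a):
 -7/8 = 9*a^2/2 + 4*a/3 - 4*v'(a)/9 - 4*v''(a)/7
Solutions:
 v(a) = C1 + C2*exp(-7*a/9) + 27*a^3/8 - 645*a^2/56 + 49527*a/1568


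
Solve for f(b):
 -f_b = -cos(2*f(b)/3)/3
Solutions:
 -b/3 - 3*log(sin(2*f(b)/3) - 1)/4 + 3*log(sin(2*f(b)/3) + 1)/4 = C1


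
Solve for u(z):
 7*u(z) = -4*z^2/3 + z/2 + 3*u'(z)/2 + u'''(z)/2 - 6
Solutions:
 u(z) = C3*exp(2*z) - 4*z^2/21 - z/98 + (C1*sin(sqrt(6)*z) + C2*cos(sqrt(6)*z))*exp(-z) - 1179/1372


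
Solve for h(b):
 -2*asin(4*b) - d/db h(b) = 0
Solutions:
 h(b) = C1 - 2*b*asin(4*b) - sqrt(1 - 16*b^2)/2


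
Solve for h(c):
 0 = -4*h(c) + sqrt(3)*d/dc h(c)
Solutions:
 h(c) = C1*exp(4*sqrt(3)*c/3)


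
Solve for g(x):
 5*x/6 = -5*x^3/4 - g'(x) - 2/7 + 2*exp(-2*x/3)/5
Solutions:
 g(x) = C1 - 5*x^4/16 - 5*x^2/12 - 2*x/7 - 3*exp(-2*x/3)/5


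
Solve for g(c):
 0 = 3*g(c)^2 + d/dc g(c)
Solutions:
 g(c) = 1/(C1 + 3*c)


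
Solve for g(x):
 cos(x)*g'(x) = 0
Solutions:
 g(x) = C1


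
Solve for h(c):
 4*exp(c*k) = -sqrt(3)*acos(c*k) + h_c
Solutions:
 h(c) = C1 + 4*Piecewise((exp(c*k)/k, Ne(k, 0)), (c, True)) + sqrt(3)*Piecewise((c*acos(c*k) - sqrt(-c^2*k^2 + 1)/k, Ne(k, 0)), (pi*c/2, True))


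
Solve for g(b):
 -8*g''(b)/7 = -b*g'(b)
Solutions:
 g(b) = C1 + C2*erfi(sqrt(7)*b/4)


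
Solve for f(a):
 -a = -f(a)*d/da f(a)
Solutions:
 f(a) = -sqrt(C1 + a^2)
 f(a) = sqrt(C1 + a^2)


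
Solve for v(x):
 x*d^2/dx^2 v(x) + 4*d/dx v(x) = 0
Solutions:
 v(x) = C1 + C2/x^3


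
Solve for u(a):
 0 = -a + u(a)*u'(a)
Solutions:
 u(a) = -sqrt(C1 + a^2)
 u(a) = sqrt(C1 + a^2)


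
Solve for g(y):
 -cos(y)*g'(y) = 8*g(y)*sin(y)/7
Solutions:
 g(y) = C1*cos(y)^(8/7)


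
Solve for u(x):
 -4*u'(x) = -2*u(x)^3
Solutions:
 u(x) = -sqrt(-1/(C1 + x))
 u(x) = sqrt(-1/(C1 + x))


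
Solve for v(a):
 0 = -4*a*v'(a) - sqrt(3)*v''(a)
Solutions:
 v(a) = C1 + C2*erf(sqrt(2)*3^(3/4)*a/3)


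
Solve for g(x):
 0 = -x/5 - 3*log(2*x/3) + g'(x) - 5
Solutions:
 g(x) = C1 + x^2/10 + 3*x*log(x) + x*log(8/27) + 2*x


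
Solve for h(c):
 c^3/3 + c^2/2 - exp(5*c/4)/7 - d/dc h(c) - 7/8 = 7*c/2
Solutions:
 h(c) = C1 + c^4/12 + c^3/6 - 7*c^2/4 - 7*c/8 - 4*exp(5*c/4)/35


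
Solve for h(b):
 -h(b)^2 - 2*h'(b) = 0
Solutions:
 h(b) = 2/(C1 + b)


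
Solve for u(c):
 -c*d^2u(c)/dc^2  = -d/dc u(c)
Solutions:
 u(c) = C1 + C2*c^2


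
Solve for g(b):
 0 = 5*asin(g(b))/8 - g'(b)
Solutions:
 Integral(1/asin(_y), (_y, g(b))) = C1 + 5*b/8


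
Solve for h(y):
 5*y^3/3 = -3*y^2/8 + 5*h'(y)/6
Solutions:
 h(y) = C1 + y^4/2 + 3*y^3/20


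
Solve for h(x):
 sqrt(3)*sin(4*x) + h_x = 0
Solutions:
 h(x) = C1 + sqrt(3)*cos(4*x)/4


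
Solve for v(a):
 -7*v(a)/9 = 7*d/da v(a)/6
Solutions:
 v(a) = C1*exp(-2*a/3)


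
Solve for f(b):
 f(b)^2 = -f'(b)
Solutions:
 f(b) = 1/(C1 + b)


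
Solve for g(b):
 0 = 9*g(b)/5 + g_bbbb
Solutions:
 g(b) = (C1*sin(5^(3/4)*sqrt(6)*b/10) + C2*cos(5^(3/4)*sqrt(6)*b/10))*exp(-5^(3/4)*sqrt(6)*b/10) + (C3*sin(5^(3/4)*sqrt(6)*b/10) + C4*cos(5^(3/4)*sqrt(6)*b/10))*exp(5^(3/4)*sqrt(6)*b/10)


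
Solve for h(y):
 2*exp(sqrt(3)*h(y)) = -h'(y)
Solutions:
 h(y) = sqrt(3)*(2*log(1/(C1 + 2*y)) - log(3))/6


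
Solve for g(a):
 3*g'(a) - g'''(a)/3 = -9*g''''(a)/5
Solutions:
 g(a) = C1 + C2*exp(a*(10*2^(1/3)*5^(2/3)/(243*sqrt(531141) + 177097)^(1/3) + 20 + 2^(2/3)*5^(1/3)*(243*sqrt(531141) + 177097)^(1/3))/324)*sin(10^(1/3)*sqrt(3)*a*(-2^(1/3)*(243*sqrt(531141) + 177097)^(1/3) + 10*5^(1/3)/(243*sqrt(531141) + 177097)^(1/3))/324) + C3*exp(a*(10*2^(1/3)*5^(2/3)/(243*sqrt(531141) + 177097)^(1/3) + 20 + 2^(2/3)*5^(1/3)*(243*sqrt(531141) + 177097)^(1/3))/324)*cos(10^(1/3)*sqrt(3)*a*(-2^(1/3)*(243*sqrt(531141) + 177097)^(1/3) + 10*5^(1/3)/(243*sqrt(531141) + 177097)^(1/3))/324) + C4*exp(a*(-2^(2/3)*5^(1/3)*(243*sqrt(531141) + 177097)^(1/3) - 10*2^(1/3)*5^(2/3)/(243*sqrt(531141) + 177097)^(1/3) + 10)/162)


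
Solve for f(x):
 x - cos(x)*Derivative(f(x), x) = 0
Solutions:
 f(x) = C1 + Integral(x/cos(x), x)


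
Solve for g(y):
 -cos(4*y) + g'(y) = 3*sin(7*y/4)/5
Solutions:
 g(y) = C1 + sin(4*y)/4 - 12*cos(7*y/4)/35


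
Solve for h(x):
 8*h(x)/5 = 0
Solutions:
 h(x) = 0


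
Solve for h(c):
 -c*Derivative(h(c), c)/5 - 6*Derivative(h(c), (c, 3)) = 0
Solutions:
 h(c) = C1 + Integral(C2*airyai(-30^(2/3)*c/30) + C3*airybi(-30^(2/3)*c/30), c)


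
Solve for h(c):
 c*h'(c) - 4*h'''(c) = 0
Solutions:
 h(c) = C1 + Integral(C2*airyai(2^(1/3)*c/2) + C3*airybi(2^(1/3)*c/2), c)


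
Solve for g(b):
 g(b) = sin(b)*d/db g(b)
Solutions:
 g(b) = C1*sqrt(cos(b) - 1)/sqrt(cos(b) + 1)


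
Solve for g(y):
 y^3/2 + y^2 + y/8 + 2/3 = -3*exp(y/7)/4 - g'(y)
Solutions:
 g(y) = C1 - y^4/8 - y^3/3 - y^2/16 - 2*y/3 - 21*exp(y/7)/4


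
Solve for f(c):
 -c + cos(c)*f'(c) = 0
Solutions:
 f(c) = C1 + Integral(c/cos(c), c)


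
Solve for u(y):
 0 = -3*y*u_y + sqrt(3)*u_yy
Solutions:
 u(y) = C1 + C2*erfi(sqrt(2)*3^(1/4)*y/2)


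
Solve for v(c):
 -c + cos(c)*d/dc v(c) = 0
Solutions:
 v(c) = C1 + Integral(c/cos(c), c)


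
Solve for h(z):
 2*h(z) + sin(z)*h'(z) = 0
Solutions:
 h(z) = C1*(cos(z) + 1)/(cos(z) - 1)


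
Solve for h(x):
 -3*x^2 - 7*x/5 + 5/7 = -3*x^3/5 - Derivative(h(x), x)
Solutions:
 h(x) = C1 - 3*x^4/20 + x^3 + 7*x^2/10 - 5*x/7


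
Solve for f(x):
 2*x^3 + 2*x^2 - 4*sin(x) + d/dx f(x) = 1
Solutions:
 f(x) = C1 - x^4/2 - 2*x^3/3 + x - 4*cos(x)


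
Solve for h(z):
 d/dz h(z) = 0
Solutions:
 h(z) = C1


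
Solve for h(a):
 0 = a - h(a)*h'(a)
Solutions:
 h(a) = -sqrt(C1 + a^2)
 h(a) = sqrt(C1 + a^2)


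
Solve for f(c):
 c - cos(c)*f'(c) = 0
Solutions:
 f(c) = C1 + Integral(c/cos(c), c)


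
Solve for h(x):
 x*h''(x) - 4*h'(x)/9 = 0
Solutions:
 h(x) = C1 + C2*x^(13/9)


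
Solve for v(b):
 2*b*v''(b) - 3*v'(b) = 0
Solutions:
 v(b) = C1 + C2*b^(5/2)


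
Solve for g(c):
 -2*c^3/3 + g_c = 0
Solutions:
 g(c) = C1 + c^4/6


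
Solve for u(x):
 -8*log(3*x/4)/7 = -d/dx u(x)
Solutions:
 u(x) = C1 + 8*x*log(x)/7 - 16*x*log(2)/7 - 8*x/7 + 8*x*log(3)/7


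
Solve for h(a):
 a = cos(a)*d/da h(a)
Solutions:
 h(a) = C1 + Integral(a/cos(a), a)


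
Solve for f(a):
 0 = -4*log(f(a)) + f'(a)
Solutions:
 li(f(a)) = C1 + 4*a


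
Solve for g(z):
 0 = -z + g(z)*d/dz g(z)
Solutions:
 g(z) = -sqrt(C1 + z^2)
 g(z) = sqrt(C1 + z^2)


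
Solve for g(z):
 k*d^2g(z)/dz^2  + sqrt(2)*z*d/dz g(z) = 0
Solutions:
 g(z) = C1 + C2*sqrt(k)*erf(2^(3/4)*z*sqrt(1/k)/2)


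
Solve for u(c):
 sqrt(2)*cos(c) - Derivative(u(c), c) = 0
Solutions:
 u(c) = C1 + sqrt(2)*sin(c)


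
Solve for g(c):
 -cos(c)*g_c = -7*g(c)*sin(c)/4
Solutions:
 g(c) = C1/cos(c)^(7/4)


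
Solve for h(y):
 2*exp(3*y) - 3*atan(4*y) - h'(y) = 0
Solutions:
 h(y) = C1 - 3*y*atan(4*y) + 2*exp(3*y)/3 + 3*log(16*y^2 + 1)/8


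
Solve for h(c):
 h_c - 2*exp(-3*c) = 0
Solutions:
 h(c) = C1 - 2*exp(-3*c)/3


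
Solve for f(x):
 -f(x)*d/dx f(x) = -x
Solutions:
 f(x) = -sqrt(C1 + x^2)
 f(x) = sqrt(C1 + x^2)


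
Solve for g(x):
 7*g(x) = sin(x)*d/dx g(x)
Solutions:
 g(x) = C1*sqrt(cos(x) - 1)*(cos(x)^3 - 3*cos(x)^2 + 3*cos(x) - 1)/(sqrt(cos(x) + 1)*(cos(x)^3 + 3*cos(x)^2 + 3*cos(x) + 1))


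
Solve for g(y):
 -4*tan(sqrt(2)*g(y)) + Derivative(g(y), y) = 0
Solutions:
 g(y) = sqrt(2)*(pi - asin(C1*exp(4*sqrt(2)*y)))/2
 g(y) = sqrt(2)*asin(C1*exp(4*sqrt(2)*y))/2


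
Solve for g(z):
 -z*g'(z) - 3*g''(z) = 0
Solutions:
 g(z) = C1 + C2*erf(sqrt(6)*z/6)


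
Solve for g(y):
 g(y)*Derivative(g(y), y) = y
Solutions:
 g(y) = -sqrt(C1 + y^2)
 g(y) = sqrt(C1 + y^2)


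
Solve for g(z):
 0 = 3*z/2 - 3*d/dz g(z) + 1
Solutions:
 g(z) = C1 + z^2/4 + z/3


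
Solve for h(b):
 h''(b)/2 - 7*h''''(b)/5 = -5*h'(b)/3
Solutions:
 h(b) = C1 + C2*exp(-210^(1/3)*b*(210^(1/3)/(sqrt(43890) + 210)^(1/3) + (sqrt(43890) + 210)^(1/3))/84)*sin(3^(1/6)*70^(1/3)*b*(-3^(2/3)*(sqrt(43890) + 210)^(1/3) + 3*70^(1/3)/(sqrt(43890) + 210)^(1/3))/84) + C3*exp(-210^(1/3)*b*(210^(1/3)/(sqrt(43890) + 210)^(1/3) + (sqrt(43890) + 210)^(1/3))/84)*cos(3^(1/6)*70^(1/3)*b*(-3^(2/3)*(sqrt(43890) + 210)^(1/3) + 3*70^(1/3)/(sqrt(43890) + 210)^(1/3))/84) + C4*exp(210^(1/3)*b*(210^(1/3)/(sqrt(43890) + 210)^(1/3) + (sqrt(43890) + 210)^(1/3))/42)


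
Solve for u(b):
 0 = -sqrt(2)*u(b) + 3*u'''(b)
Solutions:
 u(b) = C3*exp(2^(1/6)*3^(2/3)*b/3) + (C1*sin(6^(1/6)*b/2) + C2*cos(6^(1/6)*b/2))*exp(-2^(1/6)*3^(2/3)*b/6)


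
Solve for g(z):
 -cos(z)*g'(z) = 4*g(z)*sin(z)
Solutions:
 g(z) = C1*cos(z)^4


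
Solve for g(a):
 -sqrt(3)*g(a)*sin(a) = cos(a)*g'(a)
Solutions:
 g(a) = C1*cos(a)^(sqrt(3))


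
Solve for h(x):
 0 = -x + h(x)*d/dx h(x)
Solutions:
 h(x) = -sqrt(C1 + x^2)
 h(x) = sqrt(C1 + x^2)


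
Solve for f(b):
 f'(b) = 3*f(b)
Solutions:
 f(b) = C1*exp(3*b)


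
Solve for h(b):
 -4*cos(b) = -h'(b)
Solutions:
 h(b) = C1 + 4*sin(b)


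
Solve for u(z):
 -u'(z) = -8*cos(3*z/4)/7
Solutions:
 u(z) = C1 + 32*sin(3*z/4)/21


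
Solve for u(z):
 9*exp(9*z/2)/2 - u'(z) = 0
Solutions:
 u(z) = C1 + exp(9*z/2)


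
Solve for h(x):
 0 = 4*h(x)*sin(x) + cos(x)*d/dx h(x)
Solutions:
 h(x) = C1*cos(x)^4


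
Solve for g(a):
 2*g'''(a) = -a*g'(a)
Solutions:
 g(a) = C1 + Integral(C2*airyai(-2^(2/3)*a/2) + C3*airybi(-2^(2/3)*a/2), a)


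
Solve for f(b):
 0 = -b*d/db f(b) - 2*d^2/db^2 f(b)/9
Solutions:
 f(b) = C1 + C2*erf(3*b/2)


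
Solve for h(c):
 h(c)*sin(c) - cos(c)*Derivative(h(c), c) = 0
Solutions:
 h(c) = C1/cos(c)


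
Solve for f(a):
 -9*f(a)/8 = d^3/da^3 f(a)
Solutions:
 f(a) = C3*exp(-3^(2/3)*a/2) + (C1*sin(3*3^(1/6)*a/4) + C2*cos(3*3^(1/6)*a/4))*exp(3^(2/3)*a/4)


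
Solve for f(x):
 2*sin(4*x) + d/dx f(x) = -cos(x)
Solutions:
 f(x) = C1 - sin(x) + cos(4*x)/2


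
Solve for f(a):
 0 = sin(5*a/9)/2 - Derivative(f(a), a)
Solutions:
 f(a) = C1 - 9*cos(5*a/9)/10


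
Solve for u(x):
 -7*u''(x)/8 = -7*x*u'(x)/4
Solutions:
 u(x) = C1 + C2*erfi(x)


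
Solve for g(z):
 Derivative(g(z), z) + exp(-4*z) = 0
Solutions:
 g(z) = C1 + exp(-4*z)/4
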